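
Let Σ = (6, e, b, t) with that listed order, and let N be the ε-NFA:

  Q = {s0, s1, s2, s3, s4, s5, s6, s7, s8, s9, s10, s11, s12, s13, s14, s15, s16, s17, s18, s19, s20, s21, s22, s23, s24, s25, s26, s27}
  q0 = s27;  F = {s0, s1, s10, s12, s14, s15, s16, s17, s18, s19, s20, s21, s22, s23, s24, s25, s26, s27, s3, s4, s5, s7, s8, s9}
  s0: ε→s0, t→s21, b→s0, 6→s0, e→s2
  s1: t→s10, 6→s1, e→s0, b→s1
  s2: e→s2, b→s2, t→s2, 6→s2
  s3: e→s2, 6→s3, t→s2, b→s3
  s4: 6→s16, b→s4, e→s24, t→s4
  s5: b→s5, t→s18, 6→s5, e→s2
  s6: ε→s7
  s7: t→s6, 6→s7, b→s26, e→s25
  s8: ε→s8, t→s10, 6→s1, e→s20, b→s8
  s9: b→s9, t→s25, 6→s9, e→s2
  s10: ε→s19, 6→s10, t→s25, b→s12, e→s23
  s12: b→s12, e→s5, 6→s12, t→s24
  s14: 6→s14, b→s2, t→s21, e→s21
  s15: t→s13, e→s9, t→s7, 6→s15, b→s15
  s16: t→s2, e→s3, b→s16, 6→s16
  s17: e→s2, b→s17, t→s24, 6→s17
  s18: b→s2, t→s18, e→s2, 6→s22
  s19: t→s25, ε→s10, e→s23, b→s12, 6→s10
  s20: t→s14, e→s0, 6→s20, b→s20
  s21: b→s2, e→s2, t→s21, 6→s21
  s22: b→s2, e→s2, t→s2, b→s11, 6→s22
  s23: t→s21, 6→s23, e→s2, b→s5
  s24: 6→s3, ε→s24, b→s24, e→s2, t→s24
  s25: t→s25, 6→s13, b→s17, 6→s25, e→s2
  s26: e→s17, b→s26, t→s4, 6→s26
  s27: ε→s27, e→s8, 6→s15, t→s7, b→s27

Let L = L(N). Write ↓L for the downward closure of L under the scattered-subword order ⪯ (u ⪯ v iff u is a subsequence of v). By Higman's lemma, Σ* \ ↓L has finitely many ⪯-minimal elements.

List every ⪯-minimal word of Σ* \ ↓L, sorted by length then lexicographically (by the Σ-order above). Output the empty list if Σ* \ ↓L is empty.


A = [6ee, tee, eeee, eetb, ette, tbt6t].

|Q|=28, |F|=24, |δ|=110 (7 ε).
min D↑ (24 st, q0=0, F={10}): 0:6→1,e→2,b→0,t→3 1:6→1,e→4,b→1,t→3 2:6→5,e→6,b→2,t→7 3:6→3,e→8,b→9,t→3 4:6→4,e→10,b→4,t→8 5:6→5,e→11,b→5,t→7 6:6→6,e→11,b→6,t→12 7:6→7,e→13,b→14,t→8 8:6→8,e→10,b→15,t→8 9:6→9,e→15,b→9,t→16 10:6→10,e→10,b→10,t→10 11:6→11,e→10,b→11,t→17 12:6→12,e→17,b→10,t→17 13:6→13,e→10,b→18,t→17 14:6→14,e→18,b→14,t→19 15:6→15,e→10,b→15,t→19 16:6→20,e→19,b→16,t→16 17:6→17,e→10,b→10,t→17 18:6→18,e→10,b→18,t→21 19:6→22,e→10,b→19,t→19 20:6→20,e→22,b→20,t→10 21:6→23,e→10,b→10,t→21 22:6→22,e→10,b→22,t→10 23:6→23,e→10,b→10,t→10 [Hopcroft].
'6ee': run [28, 26, 14, 1] end={s2} rej; 3/3 del acc.
'tee': |S_i|=[28, 21, 12, 1] end={s2} ∉↓L; 3/3 single-dels accept.
'eeee': |S_i|=[28, 21, 10, 3, 1] end={s2} rej; 4/4 single-dels accept.
'eetb': N↓-sim [28, 21, 10, 6, 2] end={s11,s2} ∉↓L; 4/4 deletions ∈↓L.
'ette': run [28, 21, 16, 10, 1] end={s2} ∉↓L; 4/4 single-dels accept.
'tbt6t': N↓-sim [28, 21, 12, 8, 5, 1] end={s2} ∉↓L; 5/5 deletions ∈↓L.
6 minimals (antichain).


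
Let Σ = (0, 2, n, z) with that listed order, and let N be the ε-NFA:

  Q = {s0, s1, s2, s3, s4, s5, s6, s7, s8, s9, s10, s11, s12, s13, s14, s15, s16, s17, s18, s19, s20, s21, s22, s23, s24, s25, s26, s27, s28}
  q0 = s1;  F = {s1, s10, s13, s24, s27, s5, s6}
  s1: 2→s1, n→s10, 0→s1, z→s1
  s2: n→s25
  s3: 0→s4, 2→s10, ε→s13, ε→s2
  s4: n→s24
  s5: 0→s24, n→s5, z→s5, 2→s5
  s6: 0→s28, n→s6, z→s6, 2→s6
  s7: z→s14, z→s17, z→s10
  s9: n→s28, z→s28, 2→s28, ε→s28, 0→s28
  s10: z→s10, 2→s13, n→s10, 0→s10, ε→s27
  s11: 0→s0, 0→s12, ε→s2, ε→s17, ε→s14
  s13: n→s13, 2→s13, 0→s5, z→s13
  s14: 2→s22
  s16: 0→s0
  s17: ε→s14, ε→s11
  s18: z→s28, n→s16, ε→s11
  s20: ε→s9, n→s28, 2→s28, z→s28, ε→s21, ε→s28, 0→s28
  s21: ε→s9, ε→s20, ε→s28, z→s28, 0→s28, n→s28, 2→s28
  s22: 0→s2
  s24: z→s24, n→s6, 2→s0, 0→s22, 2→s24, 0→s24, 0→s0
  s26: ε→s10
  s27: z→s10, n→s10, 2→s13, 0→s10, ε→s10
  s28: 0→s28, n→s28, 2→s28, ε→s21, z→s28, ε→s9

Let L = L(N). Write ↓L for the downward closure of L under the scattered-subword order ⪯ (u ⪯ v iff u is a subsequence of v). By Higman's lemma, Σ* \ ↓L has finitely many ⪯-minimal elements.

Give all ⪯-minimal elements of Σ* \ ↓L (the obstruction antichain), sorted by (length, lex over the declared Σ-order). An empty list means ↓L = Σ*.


A = [n200n0].

|Q|=29, |F|=7, |δ|=81 (20 ε).
min D↑ (7 st, q0=0, F={6}): 0:0→0,2→0,n→1,z→0 1:0→1,2→2,n→1,z→1 2:0→3,2→2,n→2,z→2 3:0→4,2→3,n→3,z→3 4:0→4,2→4,n→5,z→4 5:0→6,2→5,n→5,z→5 6:0→6,2→6,n→6,z→6 (ε-aug+det+¬).
'n200n0': run [15, 14, 12, 11, 10, 6, 4] end={s20,s21,s28,s9} rej; 6/6 deletions ∈↓L.
1 words, ⪯-incomp.


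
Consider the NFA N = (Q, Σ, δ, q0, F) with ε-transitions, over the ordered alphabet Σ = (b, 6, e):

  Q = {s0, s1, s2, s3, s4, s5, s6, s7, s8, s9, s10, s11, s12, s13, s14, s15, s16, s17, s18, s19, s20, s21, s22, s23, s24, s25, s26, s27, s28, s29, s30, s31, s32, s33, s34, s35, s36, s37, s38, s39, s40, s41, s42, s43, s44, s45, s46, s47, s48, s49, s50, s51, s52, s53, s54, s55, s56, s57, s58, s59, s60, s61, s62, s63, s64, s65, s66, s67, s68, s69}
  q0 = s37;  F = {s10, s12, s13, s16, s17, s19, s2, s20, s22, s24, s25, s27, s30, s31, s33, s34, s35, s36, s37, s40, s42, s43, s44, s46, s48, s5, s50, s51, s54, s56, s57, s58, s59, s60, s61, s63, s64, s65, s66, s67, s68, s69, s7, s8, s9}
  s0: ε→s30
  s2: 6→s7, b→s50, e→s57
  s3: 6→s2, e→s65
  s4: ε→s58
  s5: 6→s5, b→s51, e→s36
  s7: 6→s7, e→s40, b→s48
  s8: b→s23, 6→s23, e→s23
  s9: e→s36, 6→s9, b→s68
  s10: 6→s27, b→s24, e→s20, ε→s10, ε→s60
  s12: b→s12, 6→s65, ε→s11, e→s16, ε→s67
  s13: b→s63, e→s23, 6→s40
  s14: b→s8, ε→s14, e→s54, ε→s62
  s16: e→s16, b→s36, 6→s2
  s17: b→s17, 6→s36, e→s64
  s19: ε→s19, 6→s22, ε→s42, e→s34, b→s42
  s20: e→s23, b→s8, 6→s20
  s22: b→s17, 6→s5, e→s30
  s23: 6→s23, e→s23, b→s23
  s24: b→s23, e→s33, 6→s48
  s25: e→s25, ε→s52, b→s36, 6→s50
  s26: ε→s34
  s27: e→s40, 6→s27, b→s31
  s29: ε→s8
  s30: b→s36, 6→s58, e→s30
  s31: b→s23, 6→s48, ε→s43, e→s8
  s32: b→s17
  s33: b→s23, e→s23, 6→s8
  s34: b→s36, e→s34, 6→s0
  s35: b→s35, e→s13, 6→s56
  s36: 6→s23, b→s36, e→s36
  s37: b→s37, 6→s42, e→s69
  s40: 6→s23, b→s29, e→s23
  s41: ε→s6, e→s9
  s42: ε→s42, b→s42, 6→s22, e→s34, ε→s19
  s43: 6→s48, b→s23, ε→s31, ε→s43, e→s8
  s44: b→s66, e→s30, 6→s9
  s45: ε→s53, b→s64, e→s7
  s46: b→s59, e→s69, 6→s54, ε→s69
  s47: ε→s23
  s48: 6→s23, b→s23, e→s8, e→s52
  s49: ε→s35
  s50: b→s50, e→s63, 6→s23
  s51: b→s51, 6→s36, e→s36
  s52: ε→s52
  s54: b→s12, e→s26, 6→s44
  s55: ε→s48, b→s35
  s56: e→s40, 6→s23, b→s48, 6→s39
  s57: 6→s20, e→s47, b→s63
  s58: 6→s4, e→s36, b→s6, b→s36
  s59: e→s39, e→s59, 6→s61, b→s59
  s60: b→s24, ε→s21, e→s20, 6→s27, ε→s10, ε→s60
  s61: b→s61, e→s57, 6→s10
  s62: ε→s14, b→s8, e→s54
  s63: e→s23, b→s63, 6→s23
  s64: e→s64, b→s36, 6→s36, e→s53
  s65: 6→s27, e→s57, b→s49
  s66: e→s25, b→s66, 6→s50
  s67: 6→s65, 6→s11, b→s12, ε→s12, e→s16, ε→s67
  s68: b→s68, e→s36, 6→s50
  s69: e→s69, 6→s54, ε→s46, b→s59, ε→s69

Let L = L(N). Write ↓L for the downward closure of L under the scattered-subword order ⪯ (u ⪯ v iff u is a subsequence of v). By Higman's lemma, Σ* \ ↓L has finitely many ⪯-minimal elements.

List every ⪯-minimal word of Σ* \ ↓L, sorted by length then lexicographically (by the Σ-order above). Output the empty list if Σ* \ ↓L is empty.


A = [6eb6, 66b66, 666e6, eb6ee, eb66bb].

|Q|=70, |F|=45, |δ|=188 (33 ε).
min D↑ (41 st, q0=0, F={17}): 0:b→0,6→1,e→2 1:b→1,6→3,e→4 2:b→5,6→6,e→2 3:b→7,6→8,e→9 4:b→10,6→9,e→4 5:b→5,6→11,e→5 6:b→12,6→13,e→4 7:b→7,6→10,e→14 8:b→15,6→8,e→10 9:b→10,6→16,e→9 10:b→10,6→17,e→10 11:b→11,6→18,e→19 12:b→12,6→20,e→21 13:b→22,6→23,e→9 14:b→10,6→10,e→14 15:b→15,6→10,e→10 16:b→10,6→16,e→10 17:b→17,6→17,e→17 18:b→24,6→25,e→26 19:b→27,6→26,e→17 20:b→28,6→25,e→19 21:b→10,6→29,e→21 22:b→22,6→30,e→31 23:b→32,6→23,e→10 24:b→17,6→33,e→34 25:b→35,6→25,e→36 26:b→37,6→26,e→17 27:b→27,6→17,e→17 28:b→28,6→38,e→39 29:b→30,6→40,e→19 30:b→30,6→17,e→27 31:b→10,6→30,e→31 32:b→32,6→30,e→10 33:b→17,6→17,e→37 34:b→17,6→37,e→17 35:b→17,6→33,e→37 36:b→37,6→17,e→17 37:b→17,6→17,e→17 38:b→33,6→17,e→36 39:b→27,6→36,e→17 40:b→33,6→40,e→36 (ε-aug+det+¬).
'6eb6': run [58, 54, 27, 9, 1] end={s23} ∉↓L; 4/4 single-dels accept.
'66b66': |S_i|=[58, 54, 45, 26, 11, 2] end={s23,s39} ∉↓L; 5/5 deletions ∈↓L.
'666e6': run [58, 54, 45, 23, 7, 1] end={s23} — reject; 5/5 del acc.
'eb6ee': |S_i|=[58, 51, 38, 29, 11, 2] end={s23,s47} rej; 5/5 del acc.
'eb66bb': N↓-sim [58, 51, 38, 29, 18, 9, 1] end={s23} — reject; 6/6 del acc.
5 obstructions.


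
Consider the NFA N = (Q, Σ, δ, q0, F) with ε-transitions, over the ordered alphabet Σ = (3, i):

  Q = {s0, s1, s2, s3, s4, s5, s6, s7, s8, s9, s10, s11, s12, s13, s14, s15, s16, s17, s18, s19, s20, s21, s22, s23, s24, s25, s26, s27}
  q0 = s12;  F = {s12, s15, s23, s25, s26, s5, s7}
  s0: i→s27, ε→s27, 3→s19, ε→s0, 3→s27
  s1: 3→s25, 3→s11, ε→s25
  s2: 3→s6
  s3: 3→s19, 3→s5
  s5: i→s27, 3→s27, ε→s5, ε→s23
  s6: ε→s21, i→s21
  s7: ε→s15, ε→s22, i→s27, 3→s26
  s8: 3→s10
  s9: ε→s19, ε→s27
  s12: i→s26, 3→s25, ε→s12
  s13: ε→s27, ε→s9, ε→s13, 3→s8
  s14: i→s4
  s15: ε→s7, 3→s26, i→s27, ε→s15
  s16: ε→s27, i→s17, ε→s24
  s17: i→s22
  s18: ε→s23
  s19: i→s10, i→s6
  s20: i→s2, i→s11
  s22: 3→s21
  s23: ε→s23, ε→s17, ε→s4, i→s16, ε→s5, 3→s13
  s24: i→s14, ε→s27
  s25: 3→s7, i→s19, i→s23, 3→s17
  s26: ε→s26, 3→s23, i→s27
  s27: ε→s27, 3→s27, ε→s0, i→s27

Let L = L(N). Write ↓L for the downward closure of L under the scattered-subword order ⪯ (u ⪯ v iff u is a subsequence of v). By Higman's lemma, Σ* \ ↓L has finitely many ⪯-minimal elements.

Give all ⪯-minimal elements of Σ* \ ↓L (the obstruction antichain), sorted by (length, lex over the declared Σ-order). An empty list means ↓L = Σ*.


min(Σ*\↓L) = [ii, 33i, 3i3, i33, 33333].

|Q|=28, |F|=7, |δ|=65 (27 ε).
min D↑ (6 st, q0=0, F={5}): 0:3→1,i→2 1:3→3,i→4 2:3→4,i→5 3:3→2,i→5 4:3→5,i→5 5:3→5,i→5 [Hopcroft].
'ii': run [22, 18, 12] end={s0,s10,s14,s16,s17,s19,s21,s22,s24,s27,s4,s6} — reject; 2/2 del acc.
'33i': N↓-sim [22, 21, 20, 12] end={s0,s10,s14,s16,s17,s19,s21,s22,s24,s27,s4,s6} rej; 3/3 del acc.
'3i3': |S_i|=[22, 21, 17, 9] end={s0,s10,s13,s19,s21,s27,s6,s8,s9} ∉↓L; 3/3 del acc.
'i33': |S_i|=[22, 18, 17, 9] end={s0,s10,s13,s19,s21,s27,s6,s8,s9} ∉↓L; 3/3 single-dels accept.
'33333': |S_i|=[22, 21, 20, 18, 17, 9] end={s0,s10,s13,s19,s21,s27,s6,s8,s9} ∉↓L; 5/5 single-dels accept.
5 obstructions.


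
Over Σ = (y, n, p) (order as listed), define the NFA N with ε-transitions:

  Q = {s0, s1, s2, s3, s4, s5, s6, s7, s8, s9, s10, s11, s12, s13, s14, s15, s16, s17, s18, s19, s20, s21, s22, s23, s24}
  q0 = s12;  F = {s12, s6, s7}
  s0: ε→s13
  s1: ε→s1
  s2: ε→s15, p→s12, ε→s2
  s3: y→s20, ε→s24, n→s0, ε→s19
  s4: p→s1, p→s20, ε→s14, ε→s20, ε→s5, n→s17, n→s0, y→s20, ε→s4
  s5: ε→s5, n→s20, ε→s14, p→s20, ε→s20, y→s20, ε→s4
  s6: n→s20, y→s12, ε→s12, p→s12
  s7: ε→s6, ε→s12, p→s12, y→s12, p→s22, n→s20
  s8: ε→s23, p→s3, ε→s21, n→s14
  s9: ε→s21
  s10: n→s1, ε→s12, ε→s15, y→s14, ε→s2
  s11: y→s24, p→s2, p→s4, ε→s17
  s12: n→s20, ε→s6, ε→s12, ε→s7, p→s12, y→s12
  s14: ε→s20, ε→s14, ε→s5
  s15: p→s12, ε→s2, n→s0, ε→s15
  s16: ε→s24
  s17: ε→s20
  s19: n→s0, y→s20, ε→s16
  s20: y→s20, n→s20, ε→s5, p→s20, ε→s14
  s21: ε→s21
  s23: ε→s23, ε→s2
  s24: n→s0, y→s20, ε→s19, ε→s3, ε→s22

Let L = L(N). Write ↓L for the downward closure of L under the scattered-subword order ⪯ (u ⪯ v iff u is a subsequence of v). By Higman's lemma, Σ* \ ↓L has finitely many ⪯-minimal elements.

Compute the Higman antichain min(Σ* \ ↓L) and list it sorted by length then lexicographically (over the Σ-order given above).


|Q|=25, |F|=3, |δ|=80 (43 ε).
min D↑ (2 st, q0=0, F={1}): 0:y→0,n→1,p→0 1:y→1,n→1,p→1.
'n': run [12, 8] end={s0,s1,s13,s14,s17,s20,s4,s5} rej; 1/1 del acc.
1 obstructions.

Antichain: [n].


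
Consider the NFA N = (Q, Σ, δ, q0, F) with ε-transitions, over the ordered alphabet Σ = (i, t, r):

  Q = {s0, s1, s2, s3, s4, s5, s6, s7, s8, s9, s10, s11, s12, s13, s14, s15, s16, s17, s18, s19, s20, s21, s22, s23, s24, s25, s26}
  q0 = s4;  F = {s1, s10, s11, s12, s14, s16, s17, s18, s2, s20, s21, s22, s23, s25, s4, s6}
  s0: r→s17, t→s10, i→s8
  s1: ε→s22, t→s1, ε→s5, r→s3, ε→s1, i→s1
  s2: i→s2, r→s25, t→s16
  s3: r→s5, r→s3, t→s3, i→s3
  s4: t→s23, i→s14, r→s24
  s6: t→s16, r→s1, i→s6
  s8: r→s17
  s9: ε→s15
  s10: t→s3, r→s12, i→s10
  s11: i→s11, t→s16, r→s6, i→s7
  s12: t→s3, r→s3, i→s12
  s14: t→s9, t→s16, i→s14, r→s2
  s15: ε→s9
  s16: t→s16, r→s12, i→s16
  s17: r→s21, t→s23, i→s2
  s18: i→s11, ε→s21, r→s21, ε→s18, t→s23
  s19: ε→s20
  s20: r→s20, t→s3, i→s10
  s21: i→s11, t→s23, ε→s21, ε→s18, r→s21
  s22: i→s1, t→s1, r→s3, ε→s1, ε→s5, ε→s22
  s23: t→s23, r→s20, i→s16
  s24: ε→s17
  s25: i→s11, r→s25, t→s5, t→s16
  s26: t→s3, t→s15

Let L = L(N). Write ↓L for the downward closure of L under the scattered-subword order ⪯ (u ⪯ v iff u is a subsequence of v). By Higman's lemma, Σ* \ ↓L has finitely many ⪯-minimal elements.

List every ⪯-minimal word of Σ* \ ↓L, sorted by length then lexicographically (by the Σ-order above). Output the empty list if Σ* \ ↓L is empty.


|Q|=27, |F|=16, |δ|=75 (14 ε).
min D↑ (15 st, q0=0, F={11}): 0:i→1,t→2,r→3 1:i→1,t→4,r→5 2:i→4,t→2,r→6 3:i→5,t→2,r→7 4:i→4,t→4,r→8 5:i→5,t→4,r→9 6:i→10,t→11,r→6 7:i→12,t→2,r→7 8:i→8,t→11,r→11 9:i→12,t→4,r→9 10:i→10,t→11,r→8 11:i→11,t→11,r→11 12:i→12,t→4,r→13 13:i→13,t→4,r→14 14:i→14,t→14,r→11.
'trt': run [22, 11, 5, 2] end={s3,s5} ∉↓L; 3/3 del acc.
'itrr': |S_i|=[22, 15, 8, 3, 2] end={s3,s5} rej; 4/4 single-dels accept.
'tirr': run [22, 11, 7, 3, 2] end={s3,s5} rej; 4/4 single-dels accept.
'rrirrr': |S_i|=[22, 18, 15, 10, 7, 5, 2] end={s3,s5} ∉↓L; 6/6 deletions ∈↓L.
4 minimals (antichain).

min(Σ*\↓L) = [trt, itrr, tirr, rrirrr].


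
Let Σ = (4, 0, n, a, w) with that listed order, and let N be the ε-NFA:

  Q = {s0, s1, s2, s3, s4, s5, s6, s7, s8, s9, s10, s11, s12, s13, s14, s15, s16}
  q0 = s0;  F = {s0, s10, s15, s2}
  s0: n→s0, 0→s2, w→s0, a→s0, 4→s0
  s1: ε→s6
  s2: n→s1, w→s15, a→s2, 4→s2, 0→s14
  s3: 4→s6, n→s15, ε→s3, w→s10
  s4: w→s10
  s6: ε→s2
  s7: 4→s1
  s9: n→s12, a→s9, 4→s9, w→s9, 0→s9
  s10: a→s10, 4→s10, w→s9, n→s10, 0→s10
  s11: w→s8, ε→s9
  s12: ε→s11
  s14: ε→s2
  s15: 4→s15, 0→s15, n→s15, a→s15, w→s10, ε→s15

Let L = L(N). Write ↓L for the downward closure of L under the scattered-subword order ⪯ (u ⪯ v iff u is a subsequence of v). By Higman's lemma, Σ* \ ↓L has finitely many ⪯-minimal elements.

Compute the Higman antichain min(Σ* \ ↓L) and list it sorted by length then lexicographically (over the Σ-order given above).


|Q|=17, |F|=4, |δ|=38 (7 ε).
min D↑ (5 st, q0=0, F={4}): 0:4→0,0→1,n→0,a→0,w→0 1:4→1,0→1,n→1,a→1,w→2 2:4→2,0→2,n→2,a→2,w→3 3:4→3,0→3,n→3,a→3,w→4 4:4→4,0→4,n→4,a→4,w→4 (ε-aug+det+¬).
'0www': N↓-sim [11, 10, 6, 5, 4] end={s11,s12,s8,s9} — reject; 4/4 deletions ∈↓L.
1 obstructions.

A = [0www].


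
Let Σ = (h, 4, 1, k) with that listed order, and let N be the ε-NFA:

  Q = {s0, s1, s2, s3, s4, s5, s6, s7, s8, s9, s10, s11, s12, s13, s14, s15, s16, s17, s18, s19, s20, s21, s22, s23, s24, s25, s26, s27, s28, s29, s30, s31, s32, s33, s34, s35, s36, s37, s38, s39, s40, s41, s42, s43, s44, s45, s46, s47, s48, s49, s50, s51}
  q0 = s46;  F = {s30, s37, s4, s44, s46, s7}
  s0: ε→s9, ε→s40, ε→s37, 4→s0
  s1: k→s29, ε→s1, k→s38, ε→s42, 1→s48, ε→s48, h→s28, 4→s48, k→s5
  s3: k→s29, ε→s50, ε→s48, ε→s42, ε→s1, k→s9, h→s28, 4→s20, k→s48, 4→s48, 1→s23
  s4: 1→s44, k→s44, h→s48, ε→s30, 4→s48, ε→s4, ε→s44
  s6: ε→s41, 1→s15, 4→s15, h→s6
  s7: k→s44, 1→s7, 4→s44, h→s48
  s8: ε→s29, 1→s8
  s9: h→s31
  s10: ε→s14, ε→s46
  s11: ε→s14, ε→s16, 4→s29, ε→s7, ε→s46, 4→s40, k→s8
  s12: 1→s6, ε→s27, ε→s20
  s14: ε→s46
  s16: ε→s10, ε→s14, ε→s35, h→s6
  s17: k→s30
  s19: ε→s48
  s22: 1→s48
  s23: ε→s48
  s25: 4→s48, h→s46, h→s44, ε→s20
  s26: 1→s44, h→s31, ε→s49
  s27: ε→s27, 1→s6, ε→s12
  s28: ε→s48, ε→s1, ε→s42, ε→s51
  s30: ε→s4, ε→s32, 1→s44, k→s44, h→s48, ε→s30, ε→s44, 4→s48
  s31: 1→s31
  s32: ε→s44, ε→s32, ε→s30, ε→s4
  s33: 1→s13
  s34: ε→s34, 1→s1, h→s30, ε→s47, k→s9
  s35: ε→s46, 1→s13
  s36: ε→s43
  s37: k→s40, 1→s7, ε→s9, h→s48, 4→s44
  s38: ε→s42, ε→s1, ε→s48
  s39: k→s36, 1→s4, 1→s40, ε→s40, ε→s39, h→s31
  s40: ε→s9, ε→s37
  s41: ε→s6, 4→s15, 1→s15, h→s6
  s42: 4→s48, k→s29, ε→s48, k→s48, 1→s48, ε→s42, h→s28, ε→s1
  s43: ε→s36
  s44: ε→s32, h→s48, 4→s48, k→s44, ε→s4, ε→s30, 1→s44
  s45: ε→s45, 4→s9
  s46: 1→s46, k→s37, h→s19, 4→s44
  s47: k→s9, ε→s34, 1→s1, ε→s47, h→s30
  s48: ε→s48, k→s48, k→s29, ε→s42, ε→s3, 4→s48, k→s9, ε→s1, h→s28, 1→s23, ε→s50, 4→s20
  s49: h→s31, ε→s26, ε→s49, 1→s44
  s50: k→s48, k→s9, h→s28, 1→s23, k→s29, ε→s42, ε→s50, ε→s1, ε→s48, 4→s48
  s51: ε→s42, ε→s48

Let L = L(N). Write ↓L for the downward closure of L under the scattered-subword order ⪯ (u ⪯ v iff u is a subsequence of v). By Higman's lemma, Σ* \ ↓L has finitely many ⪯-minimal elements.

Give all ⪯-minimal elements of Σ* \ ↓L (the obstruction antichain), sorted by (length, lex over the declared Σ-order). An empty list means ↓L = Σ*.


Antichain: [h, 44, k1k4].

|Q|=52, |F|=6, |δ|=174 (81 ε).
min D↑ (5 st, q0=0, F={1}): 0:h→1,4→2,1→0,k→3 1:h→1,4→1,1→1,k→1 2:h→1,4→1,1→2,k→2 3:h→1,4→2,1→4,k→3 4:h→1,4→2,1→4,k→2.
'h': |S_i|=[23, 15] end={s1,s19,s20,s23,s28,s29,s3,s31,s38,s42,s48,s5,…} rej; 1/1 single-dels accept.
'44': run [23, 18, 14] end={s1,s20,s23,s28,s29,s3,s31,s38,s42,s48,s5,s50,…} — reject; 2/2 single-dels accept.
'k1k4': N↓-sim [23, 21, 19, 18, 14] end={s1,s20,s23,s28,s29,s3,s31,s38,s42,s48,s5,s50,…} rej; 4/4 single-dels accept.
3 words, ⪯-incomp.


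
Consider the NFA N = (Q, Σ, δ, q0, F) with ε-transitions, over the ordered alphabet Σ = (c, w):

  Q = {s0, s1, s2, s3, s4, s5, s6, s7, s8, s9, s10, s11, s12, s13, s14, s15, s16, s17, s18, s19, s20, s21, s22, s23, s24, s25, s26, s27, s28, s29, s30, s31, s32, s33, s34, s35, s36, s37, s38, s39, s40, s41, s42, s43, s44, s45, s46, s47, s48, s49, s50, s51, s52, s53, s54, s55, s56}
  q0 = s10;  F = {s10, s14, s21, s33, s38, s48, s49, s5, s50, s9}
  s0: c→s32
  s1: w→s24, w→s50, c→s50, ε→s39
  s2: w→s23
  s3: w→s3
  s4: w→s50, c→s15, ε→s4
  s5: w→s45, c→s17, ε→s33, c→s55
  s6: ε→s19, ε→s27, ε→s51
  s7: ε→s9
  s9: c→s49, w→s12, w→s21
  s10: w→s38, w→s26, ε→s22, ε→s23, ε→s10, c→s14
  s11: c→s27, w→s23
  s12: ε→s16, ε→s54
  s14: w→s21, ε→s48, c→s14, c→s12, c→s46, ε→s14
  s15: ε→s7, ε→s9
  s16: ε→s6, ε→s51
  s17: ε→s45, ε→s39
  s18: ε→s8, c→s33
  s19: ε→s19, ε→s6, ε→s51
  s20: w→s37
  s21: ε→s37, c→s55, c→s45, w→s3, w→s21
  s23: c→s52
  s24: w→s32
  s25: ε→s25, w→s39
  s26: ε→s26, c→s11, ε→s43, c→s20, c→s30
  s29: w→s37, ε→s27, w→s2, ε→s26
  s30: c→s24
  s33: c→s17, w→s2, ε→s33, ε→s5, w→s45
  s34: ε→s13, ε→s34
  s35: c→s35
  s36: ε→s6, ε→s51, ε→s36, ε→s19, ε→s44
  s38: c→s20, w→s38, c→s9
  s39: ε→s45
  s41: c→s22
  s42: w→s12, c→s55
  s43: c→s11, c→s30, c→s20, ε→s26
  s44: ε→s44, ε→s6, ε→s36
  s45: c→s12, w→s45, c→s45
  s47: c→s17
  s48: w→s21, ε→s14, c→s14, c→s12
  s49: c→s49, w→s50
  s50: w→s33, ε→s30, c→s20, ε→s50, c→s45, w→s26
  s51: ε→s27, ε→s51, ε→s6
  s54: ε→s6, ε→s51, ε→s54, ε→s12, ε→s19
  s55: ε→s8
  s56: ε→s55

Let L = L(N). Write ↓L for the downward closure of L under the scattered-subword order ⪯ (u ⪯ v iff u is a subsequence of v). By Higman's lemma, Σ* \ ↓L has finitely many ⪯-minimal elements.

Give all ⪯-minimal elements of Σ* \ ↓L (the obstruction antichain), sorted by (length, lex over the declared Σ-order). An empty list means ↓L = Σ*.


|Q|=57, |F|=10, |δ|=121 (57 ε).
min D↑ (9 st, q0=0, F={5}): 0:c→1,w→2 1:c→1,w→3 2:c→4,w→2 3:c→5,w→3 4:c→6,w→3 5:c→5,w→5 6:c→6,w→7 7:c→5,w→8 8:c→5,w→5 [Hopcroft].
'cwc': |S_i|=[36, 33, 28, 20] end={s11,s12,s16,s17,s19,s20,s23,s24,s27,s30,s32,s37,…} — reject; 3/3 deletions ∈↓L.
'wccwww': |S_i|=[36, 31, 30, 27, 26, 25, 13] end={s12,s16,s19,s2,s23,s27,s32,s37,s45,s51,s52,s54,…} — reject; 6/6 del acc.
2 words, ⪯-incomp.

Antichain: [cwc, wccwww].


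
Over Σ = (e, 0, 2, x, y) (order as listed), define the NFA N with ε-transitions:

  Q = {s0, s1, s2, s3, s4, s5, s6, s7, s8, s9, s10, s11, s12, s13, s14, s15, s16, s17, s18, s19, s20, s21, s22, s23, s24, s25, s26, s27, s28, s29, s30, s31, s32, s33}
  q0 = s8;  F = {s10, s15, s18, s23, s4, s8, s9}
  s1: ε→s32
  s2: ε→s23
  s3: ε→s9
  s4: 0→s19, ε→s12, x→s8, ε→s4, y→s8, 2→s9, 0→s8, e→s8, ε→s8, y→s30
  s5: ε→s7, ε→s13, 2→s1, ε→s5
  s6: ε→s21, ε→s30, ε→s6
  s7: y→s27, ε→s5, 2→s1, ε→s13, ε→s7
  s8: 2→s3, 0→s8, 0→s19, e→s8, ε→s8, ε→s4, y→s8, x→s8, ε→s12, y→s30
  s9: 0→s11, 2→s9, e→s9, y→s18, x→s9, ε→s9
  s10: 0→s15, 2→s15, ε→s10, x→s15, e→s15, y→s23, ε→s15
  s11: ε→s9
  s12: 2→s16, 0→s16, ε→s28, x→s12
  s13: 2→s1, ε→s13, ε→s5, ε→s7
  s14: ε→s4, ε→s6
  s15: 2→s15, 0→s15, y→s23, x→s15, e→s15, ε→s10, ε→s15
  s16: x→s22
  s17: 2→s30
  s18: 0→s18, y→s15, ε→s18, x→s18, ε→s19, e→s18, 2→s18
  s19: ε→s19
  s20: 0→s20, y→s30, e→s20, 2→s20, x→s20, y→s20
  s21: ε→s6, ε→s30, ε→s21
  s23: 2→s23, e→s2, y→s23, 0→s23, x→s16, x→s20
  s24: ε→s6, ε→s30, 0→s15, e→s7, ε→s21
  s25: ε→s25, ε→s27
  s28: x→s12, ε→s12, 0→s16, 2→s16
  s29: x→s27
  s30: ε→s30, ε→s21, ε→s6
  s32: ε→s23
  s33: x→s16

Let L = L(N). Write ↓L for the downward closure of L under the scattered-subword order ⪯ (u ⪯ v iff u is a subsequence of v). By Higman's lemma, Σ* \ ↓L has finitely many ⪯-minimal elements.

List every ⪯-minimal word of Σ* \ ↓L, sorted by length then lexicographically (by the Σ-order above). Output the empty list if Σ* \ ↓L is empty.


|Q|=34, |F|=7, |δ|=108 (46 ε).
min D↑ (6 st, q0=0, F={5}): 0:e→0,0→0,2→1,x→0,y→0 1:e→1,0→1,2→1,x→1,y→2 2:e→2,0→2,2→2,x→2,y→3 3:e→3,0→3,2→3,x→3,y→4 4:e→4,0→4,2→4,x→5,y→4 5:e→5,0→5,2→5,x→5,y→5.
'2yyyx': run [19, 15, 12, 10, 8, 6] end={s16,s20,s21,s22,s30,s6} ∉↓L; 5/5 single-dels accept.
1 obstructions.

A = [2yyyx].


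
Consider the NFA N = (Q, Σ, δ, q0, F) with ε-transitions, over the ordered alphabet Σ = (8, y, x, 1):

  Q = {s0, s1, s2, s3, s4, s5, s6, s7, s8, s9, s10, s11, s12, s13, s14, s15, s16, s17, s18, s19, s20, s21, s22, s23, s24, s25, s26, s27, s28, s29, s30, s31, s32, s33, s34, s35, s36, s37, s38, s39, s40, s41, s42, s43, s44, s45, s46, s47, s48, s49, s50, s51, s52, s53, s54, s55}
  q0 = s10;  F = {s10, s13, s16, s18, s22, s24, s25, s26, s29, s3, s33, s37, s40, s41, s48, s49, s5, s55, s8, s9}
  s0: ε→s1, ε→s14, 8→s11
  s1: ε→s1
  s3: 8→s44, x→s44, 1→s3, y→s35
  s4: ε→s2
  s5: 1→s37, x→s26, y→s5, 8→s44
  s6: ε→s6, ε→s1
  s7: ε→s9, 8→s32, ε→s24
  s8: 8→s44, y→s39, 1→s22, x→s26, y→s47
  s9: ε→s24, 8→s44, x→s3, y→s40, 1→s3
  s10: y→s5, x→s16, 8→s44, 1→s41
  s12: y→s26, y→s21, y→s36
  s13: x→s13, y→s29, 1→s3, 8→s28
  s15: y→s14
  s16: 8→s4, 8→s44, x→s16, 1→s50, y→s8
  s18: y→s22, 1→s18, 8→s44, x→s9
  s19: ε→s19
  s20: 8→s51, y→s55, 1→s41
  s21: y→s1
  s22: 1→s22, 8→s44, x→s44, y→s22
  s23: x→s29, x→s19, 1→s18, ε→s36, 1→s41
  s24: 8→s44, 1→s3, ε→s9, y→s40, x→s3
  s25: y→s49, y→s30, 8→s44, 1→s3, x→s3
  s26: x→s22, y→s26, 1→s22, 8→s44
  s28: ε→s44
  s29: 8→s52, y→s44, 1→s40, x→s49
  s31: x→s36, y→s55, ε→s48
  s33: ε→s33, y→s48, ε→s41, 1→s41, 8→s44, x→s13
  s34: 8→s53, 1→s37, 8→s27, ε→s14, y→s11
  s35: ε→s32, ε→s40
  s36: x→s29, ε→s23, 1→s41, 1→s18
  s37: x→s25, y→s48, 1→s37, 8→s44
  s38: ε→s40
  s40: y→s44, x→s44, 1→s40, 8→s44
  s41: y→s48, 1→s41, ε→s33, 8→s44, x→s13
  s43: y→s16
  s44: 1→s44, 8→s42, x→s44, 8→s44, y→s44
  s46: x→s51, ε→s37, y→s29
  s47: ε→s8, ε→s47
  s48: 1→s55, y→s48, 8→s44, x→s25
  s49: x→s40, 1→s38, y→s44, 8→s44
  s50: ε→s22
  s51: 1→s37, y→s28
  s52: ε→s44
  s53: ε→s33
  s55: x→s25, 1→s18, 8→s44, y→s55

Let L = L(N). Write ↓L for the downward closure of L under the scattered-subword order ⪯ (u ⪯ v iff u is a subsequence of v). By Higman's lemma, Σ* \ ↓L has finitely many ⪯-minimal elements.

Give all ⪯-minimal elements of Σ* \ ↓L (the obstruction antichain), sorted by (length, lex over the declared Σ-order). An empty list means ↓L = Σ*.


min(Σ*\↓L) = [8, x1x, yxxx, 1xyy, 1y11yx].

|Q|=56, |F|=20, |δ|=144 (28 ε).
min D↑ (19 st, q0=0, F={1}): 0:8→1,y→2,x→3,1→4 1:8→1,y→1,x→1,1→1 2:8→1,y→2,x→5,1→6 3:8→1,y→7,x→3,1→8 4:8→1,y→9,x→10,1→4 5:8→1,y→5,x→8,1→8 6:8→1,y→9,x→11,1→6 7:8→1,y→7,x→5,1→8 8:8→1,y→8,x→1,1→8 9:8→1,y→9,x→11,1→12 10:8→1,y→13,x→10,1→14 11:8→1,y→15,x→14,1→14 12:8→1,y→12,x→11,1→16 13:8→1,y→1,x→15,1→17 14:8→1,y→17,x→1,1→14 15:8→1,y→1,x→17,1→17 16:8→1,y→8,x→18,1→16 17:8→1,y→1,x→1,1→17 18:8→1,y→17,x→14,1→14 (ε-aug+det+¬).
'8': |S_i|=[33, 6] end={s2,s28,s4,s42,s44,s52} rej; 1/1 del acc.
'x1x': N↓-sim [33, 25, 9, 2] end={s42,s44} rej; 3/3 single-dels accept.
'yxxx': run [33, 24, 14, 7, 2] end={s42,s44} — reject; 4/4 deletions ∈↓L.
'1xyy': |S_i|=[33, 24, 16, 10, 2] end={s42,s44} — reject; 4/4 single-dels accept.
'1y11yx': run [33, 24, 18, 15, 11, 6, 2] end={s42,s44} rej; 6/6 del acc.
5 words, ⪯-incomp.


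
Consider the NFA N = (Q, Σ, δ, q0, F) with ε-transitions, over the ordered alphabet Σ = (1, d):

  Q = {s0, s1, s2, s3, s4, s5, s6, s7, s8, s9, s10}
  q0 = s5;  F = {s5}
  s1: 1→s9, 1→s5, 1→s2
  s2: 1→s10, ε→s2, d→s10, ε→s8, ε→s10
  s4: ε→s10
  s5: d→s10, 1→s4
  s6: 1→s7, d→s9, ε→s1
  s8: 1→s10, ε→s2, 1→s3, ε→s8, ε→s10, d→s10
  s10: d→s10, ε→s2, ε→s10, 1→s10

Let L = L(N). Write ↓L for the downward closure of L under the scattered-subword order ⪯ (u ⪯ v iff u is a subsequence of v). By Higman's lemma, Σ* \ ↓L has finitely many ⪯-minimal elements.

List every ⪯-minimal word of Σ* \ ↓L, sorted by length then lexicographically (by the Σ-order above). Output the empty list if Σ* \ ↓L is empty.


|Q|=11, |F|=1, |δ|=24 (10 ε).
min D↑ (2 st, q0=0, F={1}): 0:1→1,d→1 1:1→1,d→1 (ε-aug+det+¬).
'1': |S_i|=[6, 5] end={s10,s2,s3,s4,s8} rej; 1/1 deletions ∈↓L.
'd': N↓-sim [6, 4] end={s10,s2,s3,s8} — reject; 1/1 single-dels accept.
2 minimals (antichain).

min(Σ*\↓L) = [1, d].


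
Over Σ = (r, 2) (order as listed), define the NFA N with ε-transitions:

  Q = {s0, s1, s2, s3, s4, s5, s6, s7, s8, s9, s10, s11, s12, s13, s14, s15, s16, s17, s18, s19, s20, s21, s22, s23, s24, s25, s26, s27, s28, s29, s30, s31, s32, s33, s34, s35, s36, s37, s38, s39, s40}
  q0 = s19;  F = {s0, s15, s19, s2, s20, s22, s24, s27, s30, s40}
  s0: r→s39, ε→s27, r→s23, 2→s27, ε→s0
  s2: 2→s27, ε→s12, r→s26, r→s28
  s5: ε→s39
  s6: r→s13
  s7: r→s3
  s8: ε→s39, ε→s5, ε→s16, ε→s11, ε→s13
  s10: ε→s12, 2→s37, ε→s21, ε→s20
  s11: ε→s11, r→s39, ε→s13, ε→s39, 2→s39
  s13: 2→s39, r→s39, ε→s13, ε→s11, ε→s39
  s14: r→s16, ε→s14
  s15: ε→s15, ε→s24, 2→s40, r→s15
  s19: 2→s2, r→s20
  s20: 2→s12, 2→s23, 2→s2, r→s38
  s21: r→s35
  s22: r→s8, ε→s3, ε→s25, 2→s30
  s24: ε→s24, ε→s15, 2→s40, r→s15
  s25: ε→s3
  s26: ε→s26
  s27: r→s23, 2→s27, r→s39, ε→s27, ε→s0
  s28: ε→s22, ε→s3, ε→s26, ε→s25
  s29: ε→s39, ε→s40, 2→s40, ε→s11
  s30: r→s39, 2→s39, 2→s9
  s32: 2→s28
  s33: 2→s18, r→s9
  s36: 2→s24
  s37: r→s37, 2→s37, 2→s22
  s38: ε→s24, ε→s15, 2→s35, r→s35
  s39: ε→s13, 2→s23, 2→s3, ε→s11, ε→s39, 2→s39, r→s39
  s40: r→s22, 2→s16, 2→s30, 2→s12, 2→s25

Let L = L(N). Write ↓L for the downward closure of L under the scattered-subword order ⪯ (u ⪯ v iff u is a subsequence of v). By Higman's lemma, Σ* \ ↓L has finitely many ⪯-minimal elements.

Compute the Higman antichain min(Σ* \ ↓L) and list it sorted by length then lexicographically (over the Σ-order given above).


min(Σ*\↓L) = [2rr, 22r, 2r22, rr222].

|Q|=41, |F|=10, |δ|=93 (41 ε).
min D↑ (9 st, q0=0, F={7}): 0:r→1,2→2 1:r→3,2→2 2:r→4,2→5 3:r→3,2→6 4:r→7,2→8 5:r→7,2→5 6:r→4,2→8 7:r→7,2→7 8:r→7,2→7.
'2rr': |S_i|=[25, 20, 14, 8] end={s11,s13,s16,s23,s3,s39,s5,s8} ∉↓L; 3/3 del acc.
'22r': run [25, 20, 12, 5] end={s11,s13,s23,s3,s39} rej; 3/3 del acc.
'2r22': run [25, 20, 14, 7, 6] end={s11,s13,s23,s3,s39,s9} ∉↓L; 4/4 deletions ∈↓L.
'rr222': N↓-sim [25, 24, 20, 15, 10, 6] end={s11,s13,s23,s3,s39,s9} ∉↓L; 5/5 deletions ∈↓L.
4 minimals (antichain).


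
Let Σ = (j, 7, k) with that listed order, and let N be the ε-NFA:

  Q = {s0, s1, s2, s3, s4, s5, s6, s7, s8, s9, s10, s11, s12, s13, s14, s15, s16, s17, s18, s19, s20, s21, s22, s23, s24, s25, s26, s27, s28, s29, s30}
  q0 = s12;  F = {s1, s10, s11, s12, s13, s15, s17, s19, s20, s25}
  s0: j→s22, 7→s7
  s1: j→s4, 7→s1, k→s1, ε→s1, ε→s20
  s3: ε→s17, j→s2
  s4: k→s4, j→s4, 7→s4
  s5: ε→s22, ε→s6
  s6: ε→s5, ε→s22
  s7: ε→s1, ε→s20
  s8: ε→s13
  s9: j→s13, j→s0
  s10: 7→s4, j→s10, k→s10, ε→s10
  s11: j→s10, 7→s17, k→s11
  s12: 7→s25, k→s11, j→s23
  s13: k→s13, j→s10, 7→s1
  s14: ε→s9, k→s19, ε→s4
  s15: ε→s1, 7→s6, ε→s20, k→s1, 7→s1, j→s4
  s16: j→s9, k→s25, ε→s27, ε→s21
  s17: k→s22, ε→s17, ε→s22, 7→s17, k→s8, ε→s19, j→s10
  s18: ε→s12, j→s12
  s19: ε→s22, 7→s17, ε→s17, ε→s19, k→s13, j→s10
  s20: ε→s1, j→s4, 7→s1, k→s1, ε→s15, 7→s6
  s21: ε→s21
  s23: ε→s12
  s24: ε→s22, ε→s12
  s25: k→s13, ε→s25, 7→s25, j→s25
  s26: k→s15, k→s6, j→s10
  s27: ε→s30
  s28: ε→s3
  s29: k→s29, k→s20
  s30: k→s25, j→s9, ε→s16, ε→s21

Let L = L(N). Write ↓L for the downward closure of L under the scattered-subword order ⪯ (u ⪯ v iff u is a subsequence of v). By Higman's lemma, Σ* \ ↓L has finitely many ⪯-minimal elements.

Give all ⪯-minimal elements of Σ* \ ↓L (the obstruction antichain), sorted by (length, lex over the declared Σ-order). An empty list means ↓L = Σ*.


min(Σ*\↓L) = [kj7, 7k7j].

|Q|=31, |F|=10, |δ|=87 (35 ε).
min D↑ (8 st, q0=0, F={7}): 0:j→0,7→1,k→2 1:j→1,7→1,k→3 2:j→4,7→5,k→2 3:j→4,7→6,k→3 4:j→4,7→7,k→4 5:j→4,7→5,k→3 6:j→7,7→6,k→6 7:j→7,7→7,k→7 (ε-aug+det+¬).
'kj7': |S_i|=[16, 13, 2, 1] end={s4} — reject; 3/3 del acc.
'7k7j': N↓-sim [16, 13, 10, 7, 1] end={s4} — reject; 4/4 single-dels accept.
2 obstructions.


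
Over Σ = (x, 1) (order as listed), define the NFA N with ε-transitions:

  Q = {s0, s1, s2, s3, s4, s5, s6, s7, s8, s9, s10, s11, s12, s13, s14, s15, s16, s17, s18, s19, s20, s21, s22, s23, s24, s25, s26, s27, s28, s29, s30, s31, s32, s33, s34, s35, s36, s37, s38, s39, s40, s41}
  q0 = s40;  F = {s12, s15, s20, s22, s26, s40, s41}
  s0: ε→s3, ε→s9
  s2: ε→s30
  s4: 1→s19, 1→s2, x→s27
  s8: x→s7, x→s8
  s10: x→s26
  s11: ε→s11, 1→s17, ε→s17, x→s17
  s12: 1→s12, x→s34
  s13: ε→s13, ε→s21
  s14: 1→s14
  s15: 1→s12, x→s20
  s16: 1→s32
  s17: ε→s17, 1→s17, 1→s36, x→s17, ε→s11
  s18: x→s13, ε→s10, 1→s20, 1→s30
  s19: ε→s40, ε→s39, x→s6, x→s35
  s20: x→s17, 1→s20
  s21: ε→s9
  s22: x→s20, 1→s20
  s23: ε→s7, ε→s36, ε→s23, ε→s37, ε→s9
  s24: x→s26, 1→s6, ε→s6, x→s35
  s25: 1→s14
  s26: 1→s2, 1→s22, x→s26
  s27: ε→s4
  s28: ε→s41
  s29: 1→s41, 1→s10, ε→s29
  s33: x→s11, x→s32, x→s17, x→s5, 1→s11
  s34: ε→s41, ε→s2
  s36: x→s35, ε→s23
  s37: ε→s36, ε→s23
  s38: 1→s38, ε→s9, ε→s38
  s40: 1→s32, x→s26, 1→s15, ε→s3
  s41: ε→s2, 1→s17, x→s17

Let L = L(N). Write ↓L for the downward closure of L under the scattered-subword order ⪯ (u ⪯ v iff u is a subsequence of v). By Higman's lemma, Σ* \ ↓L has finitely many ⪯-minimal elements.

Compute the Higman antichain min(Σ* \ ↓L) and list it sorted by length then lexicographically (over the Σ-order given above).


|Q|=42, |F|=7, |δ|=78 (31 ε).
min D↑ (8 st, q0=0, F={6}): 0:x→1,1→2 1:x→1,1→3 2:x→4,1→5 3:x→4,1→4 4:x→6,1→4 5:x→7,1→5 6:x→6,1→6 7:x→6,1→6 [Hopcroft].
'1xx': |S_i|=[20, 17, 13, 8] end={s11,s17,s23,s35,s36,s37,s7,s9} — reject; 3/3 single-dels accept.
'x11x': |S_i|=[20, 15, 12, 9, 8] end={s11,s17,s23,s35,s36,s37,s7,s9} rej; 4/4 deletions ∈↓L.
'11x1': run [20, 17, 14, 12, 8] end={s11,s17,s23,s35,s36,s37,s7,s9} ∉↓L; 4/4 del acc.
3 words, ⪯-incomp.

Antichain: [1xx, x11x, 11x1].


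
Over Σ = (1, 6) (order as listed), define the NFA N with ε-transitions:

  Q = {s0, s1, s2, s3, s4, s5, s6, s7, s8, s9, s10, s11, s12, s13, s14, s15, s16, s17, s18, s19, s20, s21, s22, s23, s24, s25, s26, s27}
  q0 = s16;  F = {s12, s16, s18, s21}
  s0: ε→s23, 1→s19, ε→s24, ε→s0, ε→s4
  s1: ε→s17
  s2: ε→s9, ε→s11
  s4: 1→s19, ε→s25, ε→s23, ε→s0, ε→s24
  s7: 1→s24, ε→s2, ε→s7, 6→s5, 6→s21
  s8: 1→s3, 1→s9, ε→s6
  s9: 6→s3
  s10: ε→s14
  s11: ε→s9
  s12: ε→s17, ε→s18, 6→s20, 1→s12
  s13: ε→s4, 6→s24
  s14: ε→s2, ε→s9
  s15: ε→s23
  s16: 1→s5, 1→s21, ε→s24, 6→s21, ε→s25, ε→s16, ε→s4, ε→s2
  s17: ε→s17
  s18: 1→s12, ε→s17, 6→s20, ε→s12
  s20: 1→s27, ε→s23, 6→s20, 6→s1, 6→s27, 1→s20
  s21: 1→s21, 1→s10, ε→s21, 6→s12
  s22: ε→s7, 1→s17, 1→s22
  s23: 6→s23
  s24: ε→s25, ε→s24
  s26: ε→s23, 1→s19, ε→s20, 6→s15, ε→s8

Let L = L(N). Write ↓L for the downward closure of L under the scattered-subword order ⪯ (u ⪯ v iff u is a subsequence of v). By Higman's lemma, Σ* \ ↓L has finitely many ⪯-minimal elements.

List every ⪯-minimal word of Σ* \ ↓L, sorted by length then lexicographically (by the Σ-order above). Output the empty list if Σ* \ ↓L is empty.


|Q|=28, |F|=4, |δ|=67 (38 ε).
min D↑ (4 st, q0=0, F={3}): 0:1→1,6→1 1:1→1,6→2 2:1→2,6→3 3:1→3,6→3 [Hopcroft].
'166': |S_i|=[21, 16, 8, 5] end={s1,s17,s20,s23,s27} ∉↓L; 3/3 single-dels accept.
'666': run [21, 14, 8, 5] end={s1,s17,s20,s23,s27} — reject; 3/3 deletions ∈↓L.
2 obstructions.

Antichain: [166, 666].


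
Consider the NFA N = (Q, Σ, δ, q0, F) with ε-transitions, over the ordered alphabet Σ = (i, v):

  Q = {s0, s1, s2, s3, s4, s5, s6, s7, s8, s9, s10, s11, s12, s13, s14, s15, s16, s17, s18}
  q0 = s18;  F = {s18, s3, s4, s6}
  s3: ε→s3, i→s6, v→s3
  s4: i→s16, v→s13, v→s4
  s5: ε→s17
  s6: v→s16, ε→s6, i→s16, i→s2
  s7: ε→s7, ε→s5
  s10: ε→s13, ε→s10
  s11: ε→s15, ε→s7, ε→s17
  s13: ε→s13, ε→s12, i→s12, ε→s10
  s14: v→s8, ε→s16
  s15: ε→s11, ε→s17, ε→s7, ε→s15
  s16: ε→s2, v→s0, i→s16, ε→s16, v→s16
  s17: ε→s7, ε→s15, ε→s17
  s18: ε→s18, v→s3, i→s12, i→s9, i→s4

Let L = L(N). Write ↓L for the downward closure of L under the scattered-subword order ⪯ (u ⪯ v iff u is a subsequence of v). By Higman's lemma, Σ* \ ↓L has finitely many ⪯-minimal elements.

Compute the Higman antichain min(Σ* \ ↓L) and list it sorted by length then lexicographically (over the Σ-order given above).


min(Σ*\↓L) = [ii, viv].

|Q|=19, |F|=4, |δ|=41 (24 ε).
min D↑ (5 st, q0=0, F={3}): 0:i→1,v→2 1:i→3,v→1 2:i→4,v→2 3:i→3,v→3 4:i→3,v→3 [Hopcroft].
'ii': |S_i|=[11, 9, 4] end={s0,s12,s16,s2} rej; 2/2 deletions ∈↓L.
'viv': |S_i|=[11, 9, 5, 3] end={s0,s16,s2} ∉↓L; 3/3 single-dels accept.
2 obstructions.


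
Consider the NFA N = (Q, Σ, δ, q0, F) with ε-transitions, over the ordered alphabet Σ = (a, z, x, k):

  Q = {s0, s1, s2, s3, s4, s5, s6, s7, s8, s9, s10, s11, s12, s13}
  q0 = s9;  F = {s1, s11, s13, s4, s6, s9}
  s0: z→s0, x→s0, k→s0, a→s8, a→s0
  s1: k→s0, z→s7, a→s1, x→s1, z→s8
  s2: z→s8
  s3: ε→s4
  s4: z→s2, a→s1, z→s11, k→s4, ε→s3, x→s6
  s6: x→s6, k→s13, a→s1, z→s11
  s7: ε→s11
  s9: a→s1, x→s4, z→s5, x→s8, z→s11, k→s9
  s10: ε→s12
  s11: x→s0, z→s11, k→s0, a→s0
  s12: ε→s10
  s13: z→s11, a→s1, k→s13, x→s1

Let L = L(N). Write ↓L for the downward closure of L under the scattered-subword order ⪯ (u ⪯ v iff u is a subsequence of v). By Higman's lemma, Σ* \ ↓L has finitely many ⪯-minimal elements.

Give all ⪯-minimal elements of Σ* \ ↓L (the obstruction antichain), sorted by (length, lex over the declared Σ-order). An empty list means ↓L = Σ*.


|Q|=14, |F|=6, |δ|=39 (5 ε).
min D↑ (7 st, q0=0, F={4}): 0:a→1,z→2,x→3,k→0 1:a→1,z→2,x→1,k→4 2:a→4,z→2,x→4,k→4 3:a→1,z→2,x→5,k→3 4:a→4,z→4,x→4,k→4 5:a→1,z→2,x→5,k→6 6:a→1,z→2,x→1,k→6 [Hopcroft].
'ak': run [12, 5, 2] end={s0,s8} — reject; 2/2 del acc.
'za': run [12, 6, 2] end={s0,s8} — reject; 2/2 single-dels accept.
'zx': N↓-sim [12, 6, 2] end={s0,s8} rej; 2/2 single-dels accept.
'zk': |S_i|=[12, 6, 2] end={s0,s8} ∉↓L; 2/2 single-dels accept.
'xxkxk': run [12, 10, 7, 6, 5, 2] end={s0,s8} rej; 5/5 single-dels accept.
5 minimals (antichain).

min(Σ*\↓L) = [ak, za, zx, zk, xxkxk].


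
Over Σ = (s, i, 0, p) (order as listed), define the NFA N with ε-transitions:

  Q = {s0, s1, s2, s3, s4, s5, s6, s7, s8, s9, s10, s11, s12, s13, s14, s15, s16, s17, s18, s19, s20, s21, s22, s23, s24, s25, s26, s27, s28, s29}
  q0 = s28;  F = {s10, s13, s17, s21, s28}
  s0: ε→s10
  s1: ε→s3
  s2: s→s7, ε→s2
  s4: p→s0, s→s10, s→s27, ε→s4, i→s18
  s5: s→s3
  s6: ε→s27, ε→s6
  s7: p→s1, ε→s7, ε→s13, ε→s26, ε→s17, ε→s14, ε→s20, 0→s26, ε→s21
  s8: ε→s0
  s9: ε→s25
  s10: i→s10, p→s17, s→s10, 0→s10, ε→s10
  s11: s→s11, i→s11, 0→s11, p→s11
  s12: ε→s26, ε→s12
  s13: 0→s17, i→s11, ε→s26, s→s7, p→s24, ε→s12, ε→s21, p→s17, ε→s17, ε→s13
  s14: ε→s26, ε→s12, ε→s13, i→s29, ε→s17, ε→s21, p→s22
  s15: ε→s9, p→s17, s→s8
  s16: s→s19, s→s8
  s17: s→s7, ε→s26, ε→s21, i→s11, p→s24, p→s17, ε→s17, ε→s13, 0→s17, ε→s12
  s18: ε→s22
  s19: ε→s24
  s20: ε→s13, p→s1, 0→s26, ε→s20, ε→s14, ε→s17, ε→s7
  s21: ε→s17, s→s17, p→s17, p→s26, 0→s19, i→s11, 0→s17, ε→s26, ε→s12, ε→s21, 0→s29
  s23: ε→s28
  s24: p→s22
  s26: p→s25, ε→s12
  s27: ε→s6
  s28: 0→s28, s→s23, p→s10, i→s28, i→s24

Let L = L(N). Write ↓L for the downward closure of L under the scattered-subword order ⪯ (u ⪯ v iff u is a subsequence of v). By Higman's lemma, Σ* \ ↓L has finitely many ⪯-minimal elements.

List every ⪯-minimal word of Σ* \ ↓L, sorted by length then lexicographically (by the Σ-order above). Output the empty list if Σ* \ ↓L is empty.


Antichain: [ppi].

|Q|=30, |F|=5, |δ|=96 (48 ε).
min D↑ (4 st, q0=0, F={3}): 0:s→0,i→0,0→0,p→1 1:s→1,i→1,0→1,p→2 2:s→2,i→3,0→2,p→2 3:s→3,i→3,0→3,p→3 (ε-aug+det+¬).
'ppi': |S_i|=[19, 17, 16, 2] end={s11,s29} — reject; 3/3 del acc.
1 minimals (antichain).
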